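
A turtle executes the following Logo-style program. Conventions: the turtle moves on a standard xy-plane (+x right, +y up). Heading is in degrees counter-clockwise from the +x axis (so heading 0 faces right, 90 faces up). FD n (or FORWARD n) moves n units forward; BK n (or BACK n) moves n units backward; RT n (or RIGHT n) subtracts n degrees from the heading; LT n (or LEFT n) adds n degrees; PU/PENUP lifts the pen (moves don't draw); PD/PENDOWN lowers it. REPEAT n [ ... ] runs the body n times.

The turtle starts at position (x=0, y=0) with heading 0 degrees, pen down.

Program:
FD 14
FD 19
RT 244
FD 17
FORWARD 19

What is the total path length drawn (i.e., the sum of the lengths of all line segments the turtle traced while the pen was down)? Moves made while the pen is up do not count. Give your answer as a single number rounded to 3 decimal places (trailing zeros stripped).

Answer: 69

Derivation:
Executing turtle program step by step:
Start: pos=(0,0), heading=0, pen down
FD 14: (0,0) -> (14,0) [heading=0, draw]
FD 19: (14,0) -> (33,0) [heading=0, draw]
RT 244: heading 0 -> 116
FD 17: (33,0) -> (25.548,15.279) [heading=116, draw]
FD 19: (25.548,15.279) -> (17.219,32.357) [heading=116, draw]
Final: pos=(17.219,32.357), heading=116, 4 segment(s) drawn

Segment lengths:
  seg 1: (0,0) -> (14,0), length = 14
  seg 2: (14,0) -> (33,0), length = 19
  seg 3: (33,0) -> (25.548,15.279), length = 17
  seg 4: (25.548,15.279) -> (17.219,32.357), length = 19
Total = 69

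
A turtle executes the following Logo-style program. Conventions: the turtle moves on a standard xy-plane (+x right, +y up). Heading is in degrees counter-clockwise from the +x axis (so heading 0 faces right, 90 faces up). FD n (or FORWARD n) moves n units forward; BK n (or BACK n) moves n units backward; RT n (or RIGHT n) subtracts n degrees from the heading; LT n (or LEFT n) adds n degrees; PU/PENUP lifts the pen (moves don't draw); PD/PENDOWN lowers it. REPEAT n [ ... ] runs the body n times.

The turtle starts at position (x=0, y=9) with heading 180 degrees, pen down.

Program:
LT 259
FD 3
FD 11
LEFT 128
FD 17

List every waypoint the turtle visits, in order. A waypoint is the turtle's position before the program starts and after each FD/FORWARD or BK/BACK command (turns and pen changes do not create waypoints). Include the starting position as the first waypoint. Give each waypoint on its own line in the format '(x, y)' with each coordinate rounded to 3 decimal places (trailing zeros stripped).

Answer: (0, 9)
(0.572, 11.945)
(2.671, 22.743)
(-12.476, 15.025)

Derivation:
Executing turtle program step by step:
Start: pos=(0,9), heading=180, pen down
LT 259: heading 180 -> 79
FD 3: (0,9) -> (0.572,11.945) [heading=79, draw]
FD 11: (0.572,11.945) -> (2.671,22.743) [heading=79, draw]
LT 128: heading 79 -> 207
FD 17: (2.671,22.743) -> (-12.476,15.025) [heading=207, draw]
Final: pos=(-12.476,15.025), heading=207, 3 segment(s) drawn
Waypoints (4 total):
(0, 9)
(0.572, 11.945)
(2.671, 22.743)
(-12.476, 15.025)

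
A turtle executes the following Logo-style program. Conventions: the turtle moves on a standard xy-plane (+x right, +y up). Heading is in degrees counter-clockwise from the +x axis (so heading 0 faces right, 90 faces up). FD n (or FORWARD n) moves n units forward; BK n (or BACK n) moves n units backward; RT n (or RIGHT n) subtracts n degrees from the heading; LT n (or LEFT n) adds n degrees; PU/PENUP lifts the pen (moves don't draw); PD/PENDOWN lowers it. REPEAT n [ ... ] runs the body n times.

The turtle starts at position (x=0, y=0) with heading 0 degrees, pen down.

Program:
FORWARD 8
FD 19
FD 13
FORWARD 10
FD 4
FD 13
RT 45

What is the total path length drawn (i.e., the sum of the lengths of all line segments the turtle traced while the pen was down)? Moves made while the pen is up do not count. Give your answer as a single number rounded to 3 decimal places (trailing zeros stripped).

Executing turtle program step by step:
Start: pos=(0,0), heading=0, pen down
FD 8: (0,0) -> (8,0) [heading=0, draw]
FD 19: (8,0) -> (27,0) [heading=0, draw]
FD 13: (27,0) -> (40,0) [heading=0, draw]
FD 10: (40,0) -> (50,0) [heading=0, draw]
FD 4: (50,0) -> (54,0) [heading=0, draw]
FD 13: (54,0) -> (67,0) [heading=0, draw]
RT 45: heading 0 -> 315
Final: pos=(67,0), heading=315, 6 segment(s) drawn

Segment lengths:
  seg 1: (0,0) -> (8,0), length = 8
  seg 2: (8,0) -> (27,0), length = 19
  seg 3: (27,0) -> (40,0), length = 13
  seg 4: (40,0) -> (50,0), length = 10
  seg 5: (50,0) -> (54,0), length = 4
  seg 6: (54,0) -> (67,0), length = 13
Total = 67

Answer: 67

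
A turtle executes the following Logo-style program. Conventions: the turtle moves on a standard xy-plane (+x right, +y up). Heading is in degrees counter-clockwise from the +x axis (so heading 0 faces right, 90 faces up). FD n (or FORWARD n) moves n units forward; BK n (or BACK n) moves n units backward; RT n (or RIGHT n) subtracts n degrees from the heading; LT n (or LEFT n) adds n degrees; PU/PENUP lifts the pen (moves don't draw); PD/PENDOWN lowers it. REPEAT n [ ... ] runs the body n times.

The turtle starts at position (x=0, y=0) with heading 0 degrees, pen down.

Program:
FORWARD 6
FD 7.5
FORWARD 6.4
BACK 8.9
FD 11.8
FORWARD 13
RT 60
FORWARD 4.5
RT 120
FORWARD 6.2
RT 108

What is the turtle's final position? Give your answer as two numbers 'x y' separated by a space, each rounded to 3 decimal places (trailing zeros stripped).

Answer: 31.85 -3.897

Derivation:
Executing turtle program step by step:
Start: pos=(0,0), heading=0, pen down
FD 6: (0,0) -> (6,0) [heading=0, draw]
FD 7.5: (6,0) -> (13.5,0) [heading=0, draw]
FD 6.4: (13.5,0) -> (19.9,0) [heading=0, draw]
BK 8.9: (19.9,0) -> (11,0) [heading=0, draw]
FD 11.8: (11,0) -> (22.8,0) [heading=0, draw]
FD 13: (22.8,0) -> (35.8,0) [heading=0, draw]
RT 60: heading 0 -> 300
FD 4.5: (35.8,0) -> (38.05,-3.897) [heading=300, draw]
RT 120: heading 300 -> 180
FD 6.2: (38.05,-3.897) -> (31.85,-3.897) [heading=180, draw]
RT 108: heading 180 -> 72
Final: pos=(31.85,-3.897), heading=72, 8 segment(s) drawn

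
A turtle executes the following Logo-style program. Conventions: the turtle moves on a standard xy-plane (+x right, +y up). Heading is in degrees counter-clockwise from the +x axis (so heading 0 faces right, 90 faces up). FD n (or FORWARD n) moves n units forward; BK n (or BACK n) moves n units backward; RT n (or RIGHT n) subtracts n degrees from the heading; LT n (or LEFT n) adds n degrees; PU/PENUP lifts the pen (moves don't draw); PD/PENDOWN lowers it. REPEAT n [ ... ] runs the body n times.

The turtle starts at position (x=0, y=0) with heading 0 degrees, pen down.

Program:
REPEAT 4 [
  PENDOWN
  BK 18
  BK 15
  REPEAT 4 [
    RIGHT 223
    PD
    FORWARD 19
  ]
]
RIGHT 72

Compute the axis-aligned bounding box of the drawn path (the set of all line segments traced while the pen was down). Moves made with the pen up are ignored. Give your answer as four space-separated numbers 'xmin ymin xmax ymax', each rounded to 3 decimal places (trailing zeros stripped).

Executing turtle program step by step:
Start: pos=(0,0), heading=0, pen down
REPEAT 4 [
  -- iteration 1/4 --
  PD: pen down
  BK 18: (0,0) -> (-18,0) [heading=0, draw]
  BK 15: (-18,0) -> (-33,0) [heading=0, draw]
  REPEAT 4 [
    -- iteration 1/4 --
    RT 223: heading 0 -> 137
    PD: pen down
    FD 19: (-33,0) -> (-46.896,12.958) [heading=137, draw]
    -- iteration 2/4 --
    RT 223: heading 137 -> 274
    PD: pen down
    FD 19: (-46.896,12.958) -> (-45.57,-5.996) [heading=274, draw]
    -- iteration 3/4 --
    RT 223: heading 274 -> 51
    PD: pen down
    FD 19: (-45.57,-5.996) -> (-33.613,8.77) [heading=51, draw]
    -- iteration 4/4 --
    RT 223: heading 51 -> 188
    PD: pen down
    FD 19: (-33.613,8.77) -> (-52.428,6.126) [heading=188, draw]
  ]
  -- iteration 2/4 --
  PD: pen down
  BK 18: (-52.428,6.126) -> (-34.604,8.631) [heading=188, draw]
  BK 15: (-34.604,8.631) -> (-19.75,10.718) [heading=188, draw]
  REPEAT 4 [
    -- iteration 1/4 --
    RT 223: heading 188 -> 325
    PD: pen down
    FD 19: (-19.75,10.718) -> (-4.186,-0.18) [heading=325, draw]
    -- iteration 2/4 --
    RT 223: heading 325 -> 102
    PD: pen down
    FD 19: (-4.186,-0.18) -> (-8.136,18.405) [heading=102, draw]
    -- iteration 3/4 --
    RT 223: heading 102 -> 239
    PD: pen down
    FD 19: (-8.136,18.405) -> (-17.922,2.119) [heading=239, draw]
    -- iteration 4/4 --
    RT 223: heading 239 -> 16
    PD: pen down
    FD 19: (-17.922,2.119) -> (0.342,7.356) [heading=16, draw]
  ]
  -- iteration 3/4 --
  PD: pen down
  BK 18: (0.342,7.356) -> (-16.96,2.395) [heading=16, draw]
  BK 15: (-16.96,2.395) -> (-31.379,-1.74) [heading=16, draw]
  REPEAT 4 [
    -- iteration 1/4 --
    RT 223: heading 16 -> 153
    PD: pen down
    FD 19: (-31.379,-1.74) -> (-48.308,6.886) [heading=153, draw]
    -- iteration 2/4 --
    RT 223: heading 153 -> 290
    PD: pen down
    FD 19: (-48.308,6.886) -> (-41.81,-10.968) [heading=290, draw]
    -- iteration 3/4 --
    RT 223: heading 290 -> 67
    PD: pen down
    FD 19: (-41.81,-10.968) -> (-34.386,6.521) [heading=67, draw]
    -- iteration 4/4 --
    RT 223: heading 67 -> 204
    PD: pen down
    FD 19: (-34.386,6.521) -> (-51.744,-1.207) [heading=204, draw]
  ]
  -- iteration 4/4 --
  PD: pen down
  BK 18: (-51.744,-1.207) -> (-35.3,6.115) [heading=204, draw]
  BK 15: (-35.3,6.115) -> (-21.597,12.216) [heading=204, draw]
  REPEAT 4 [
    -- iteration 1/4 --
    RT 223: heading 204 -> 341
    PD: pen down
    FD 19: (-21.597,12.216) -> (-3.632,6.03) [heading=341, draw]
    -- iteration 2/4 --
    RT 223: heading 341 -> 118
    PD: pen down
    FD 19: (-3.632,6.03) -> (-12.552,22.806) [heading=118, draw]
    -- iteration 3/4 --
    RT 223: heading 118 -> 255
    PD: pen down
    FD 19: (-12.552,22.806) -> (-17.469,4.453) [heading=255, draw]
    -- iteration 4/4 --
    RT 223: heading 255 -> 32
    PD: pen down
    FD 19: (-17.469,4.453) -> (-1.356,14.522) [heading=32, draw]
  ]
]
RT 72: heading 32 -> 320
Final: pos=(-1.356,14.522), heading=320, 24 segment(s) drawn

Segment endpoints: x in {-52.428, -51.744, -48.308, -46.896, -45.57, -41.81, -35.3, -34.604, -34.386, -33.613, -33, -31.379, -21.597, -19.75, -18, -17.922, -17.469, -16.96, -12.552, -8.136, -4.186, -3.632, -1.356, 0, 0.342}, y in {-10.968, -5.996, -1.74, -1.207, -0.18, 0, 2.119, 2.395, 4.453, 6.03, 6.115, 6.126, 6.521, 6.886, 7.356, 8.631, 8.77, 10.718, 12.216, 12.958, 14.522, 18.405, 22.806}
xmin=-52.428, ymin=-10.968, xmax=0.342, ymax=22.806

Answer: -52.428 -10.968 0.342 22.806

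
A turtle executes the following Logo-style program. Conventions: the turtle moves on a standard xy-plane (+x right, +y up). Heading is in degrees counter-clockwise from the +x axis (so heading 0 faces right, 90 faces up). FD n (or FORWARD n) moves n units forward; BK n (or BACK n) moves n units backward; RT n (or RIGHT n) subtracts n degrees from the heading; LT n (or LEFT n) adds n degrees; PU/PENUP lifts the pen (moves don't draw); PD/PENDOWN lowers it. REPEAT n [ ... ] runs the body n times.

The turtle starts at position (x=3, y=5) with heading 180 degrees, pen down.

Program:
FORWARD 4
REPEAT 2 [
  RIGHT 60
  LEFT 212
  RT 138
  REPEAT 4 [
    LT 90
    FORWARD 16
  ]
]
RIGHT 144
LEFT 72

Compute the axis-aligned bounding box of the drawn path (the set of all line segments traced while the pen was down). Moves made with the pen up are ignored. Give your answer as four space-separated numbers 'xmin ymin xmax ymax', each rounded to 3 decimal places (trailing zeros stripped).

Answer: -1 -10.525 20.639 12.512

Derivation:
Executing turtle program step by step:
Start: pos=(3,5), heading=180, pen down
FD 4: (3,5) -> (-1,5) [heading=180, draw]
REPEAT 2 [
  -- iteration 1/2 --
  RT 60: heading 180 -> 120
  LT 212: heading 120 -> 332
  RT 138: heading 332 -> 194
  REPEAT 4 [
    -- iteration 1/4 --
    LT 90: heading 194 -> 284
    FD 16: (-1,5) -> (2.871,-10.525) [heading=284, draw]
    -- iteration 2/4 --
    LT 90: heading 284 -> 14
    FD 16: (2.871,-10.525) -> (18.395,-6.654) [heading=14, draw]
    -- iteration 3/4 --
    LT 90: heading 14 -> 104
    FD 16: (18.395,-6.654) -> (14.525,8.871) [heading=104, draw]
    -- iteration 4/4 --
    LT 90: heading 104 -> 194
    FD 16: (14.525,8.871) -> (-1,5) [heading=194, draw]
  ]
  -- iteration 2/2 --
  RT 60: heading 194 -> 134
  LT 212: heading 134 -> 346
  RT 138: heading 346 -> 208
  REPEAT 4 [
    -- iteration 1/4 --
    LT 90: heading 208 -> 298
    FD 16: (-1,5) -> (6.512,-9.127) [heading=298, draw]
    -- iteration 2/4 --
    LT 90: heading 298 -> 28
    FD 16: (6.512,-9.127) -> (20.639,-1.616) [heading=28, draw]
    -- iteration 3/4 --
    LT 90: heading 28 -> 118
    FD 16: (20.639,-1.616) -> (13.127,12.512) [heading=118, draw]
    -- iteration 4/4 --
    LT 90: heading 118 -> 208
    FD 16: (13.127,12.512) -> (-1,5) [heading=208, draw]
  ]
]
RT 144: heading 208 -> 64
LT 72: heading 64 -> 136
Final: pos=(-1,5), heading=136, 9 segment(s) drawn

Segment endpoints: x in {-1, -1, -1, 2.871, 3, 6.512, 13.127, 14.525, 18.395, 20.639}, y in {-10.525, -9.127, -6.654, -1.616, 5, 5, 5, 5, 8.871, 12.512}
xmin=-1, ymin=-10.525, xmax=20.639, ymax=12.512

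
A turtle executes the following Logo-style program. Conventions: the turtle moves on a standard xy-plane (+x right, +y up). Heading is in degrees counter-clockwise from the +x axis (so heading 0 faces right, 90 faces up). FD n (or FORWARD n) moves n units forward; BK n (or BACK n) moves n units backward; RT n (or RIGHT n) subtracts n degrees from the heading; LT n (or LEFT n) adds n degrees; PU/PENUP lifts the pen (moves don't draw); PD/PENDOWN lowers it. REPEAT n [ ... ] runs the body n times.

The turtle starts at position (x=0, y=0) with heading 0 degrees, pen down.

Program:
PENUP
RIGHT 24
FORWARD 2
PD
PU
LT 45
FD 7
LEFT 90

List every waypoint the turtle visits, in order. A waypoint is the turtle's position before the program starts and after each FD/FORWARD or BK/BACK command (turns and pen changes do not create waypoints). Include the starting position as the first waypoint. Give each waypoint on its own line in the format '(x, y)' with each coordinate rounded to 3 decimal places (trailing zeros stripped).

Answer: (0, 0)
(1.827, -0.813)
(8.362, 1.695)

Derivation:
Executing turtle program step by step:
Start: pos=(0,0), heading=0, pen down
PU: pen up
RT 24: heading 0 -> 336
FD 2: (0,0) -> (1.827,-0.813) [heading=336, move]
PD: pen down
PU: pen up
LT 45: heading 336 -> 21
FD 7: (1.827,-0.813) -> (8.362,1.695) [heading=21, move]
LT 90: heading 21 -> 111
Final: pos=(8.362,1.695), heading=111, 0 segment(s) drawn
Waypoints (3 total):
(0, 0)
(1.827, -0.813)
(8.362, 1.695)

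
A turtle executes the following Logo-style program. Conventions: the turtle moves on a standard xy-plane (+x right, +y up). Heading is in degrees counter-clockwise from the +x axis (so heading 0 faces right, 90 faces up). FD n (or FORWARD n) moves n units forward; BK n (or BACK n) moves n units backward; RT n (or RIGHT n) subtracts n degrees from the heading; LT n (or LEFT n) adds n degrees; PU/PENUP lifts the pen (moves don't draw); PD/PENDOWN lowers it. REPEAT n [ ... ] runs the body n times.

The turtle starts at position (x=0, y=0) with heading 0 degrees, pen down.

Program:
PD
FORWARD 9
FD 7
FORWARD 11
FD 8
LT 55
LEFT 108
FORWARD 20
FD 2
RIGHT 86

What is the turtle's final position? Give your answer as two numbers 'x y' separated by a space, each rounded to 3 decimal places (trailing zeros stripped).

Executing turtle program step by step:
Start: pos=(0,0), heading=0, pen down
PD: pen down
FD 9: (0,0) -> (9,0) [heading=0, draw]
FD 7: (9,0) -> (16,0) [heading=0, draw]
FD 11: (16,0) -> (27,0) [heading=0, draw]
FD 8: (27,0) -> (35,0) [heading=0, draw]
LT 55: heading 0 -> 55
LT 108: heading 55 -> 163
FD 20: (35,0) -> (15.874,5.847) [heading=163, draw]
FD 2: (15.874,5.847) -> (13.961,6.432) [heading=163, draw]
RT 86: heading 163 -> 77
Final: pos=(13.961,6.432), heading=77, 6 segment(s) drawn

Answer: 13.961 6.432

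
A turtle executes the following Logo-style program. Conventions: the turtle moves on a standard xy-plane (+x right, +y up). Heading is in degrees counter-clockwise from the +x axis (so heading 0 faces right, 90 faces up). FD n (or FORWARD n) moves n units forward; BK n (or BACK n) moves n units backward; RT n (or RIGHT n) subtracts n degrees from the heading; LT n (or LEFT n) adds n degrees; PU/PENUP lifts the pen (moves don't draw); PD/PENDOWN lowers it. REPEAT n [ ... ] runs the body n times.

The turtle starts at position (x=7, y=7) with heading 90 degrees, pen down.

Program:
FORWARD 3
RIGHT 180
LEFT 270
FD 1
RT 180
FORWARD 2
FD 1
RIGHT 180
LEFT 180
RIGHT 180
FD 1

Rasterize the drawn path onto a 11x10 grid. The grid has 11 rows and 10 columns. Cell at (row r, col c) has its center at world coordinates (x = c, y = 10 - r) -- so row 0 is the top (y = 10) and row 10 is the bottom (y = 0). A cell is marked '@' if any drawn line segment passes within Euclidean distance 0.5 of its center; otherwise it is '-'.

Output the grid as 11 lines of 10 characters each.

Segment 0: (7,7) -> (7,10)
Segment 1: (7,10) -> (6,10)
Segment 2: (6,10) -> (8,10)
Segment 3: (8,10) -> (9,10)
Segment 4: (9,10) -> (8,10)

Answer: ------@@@@
-------@--
-------@--
-------@--
----------
----------
----------
----------
----------
----------
----------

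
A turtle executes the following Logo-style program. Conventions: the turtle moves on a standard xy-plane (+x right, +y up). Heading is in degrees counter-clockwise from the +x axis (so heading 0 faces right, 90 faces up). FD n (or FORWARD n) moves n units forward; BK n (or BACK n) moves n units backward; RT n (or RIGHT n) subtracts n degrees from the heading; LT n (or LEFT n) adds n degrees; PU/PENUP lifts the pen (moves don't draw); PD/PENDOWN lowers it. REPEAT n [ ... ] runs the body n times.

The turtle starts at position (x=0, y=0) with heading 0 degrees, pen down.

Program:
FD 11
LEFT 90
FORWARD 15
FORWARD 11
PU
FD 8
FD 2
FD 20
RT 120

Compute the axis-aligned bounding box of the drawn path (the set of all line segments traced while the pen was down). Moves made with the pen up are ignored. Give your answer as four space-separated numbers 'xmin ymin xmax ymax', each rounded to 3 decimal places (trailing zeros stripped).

Executing turtle program step by step:
Start: pos=(0,0), heading=0, pen down
FD 11: (0,0) -> (11,0) [heading=0, draw]
LT 90: heading 0 -> 90
FD 15: (11,0) -> (11,15) [heading=90, draw]
FD 11: (11,15) -> (11,26) [heading=90, draw]
PU: pen up
FD 8: (11,26) -> (11,34) [heading=90, move]
FD 2: (11,34) -> (11,36) [heading=90, move]
FD 20: (11,36) -> (11,56) [heading=90, move]
RT 120: heading 90 -> 330
Final: pos=(11,56), heading=330, 3 segment(s) drawn

Segment endpoints: x in {0, 11, 11}, y in {0, 15, 26}
xmin=0, ymin=0, xmax=11, ymax=26

Answer: 0 0 11 26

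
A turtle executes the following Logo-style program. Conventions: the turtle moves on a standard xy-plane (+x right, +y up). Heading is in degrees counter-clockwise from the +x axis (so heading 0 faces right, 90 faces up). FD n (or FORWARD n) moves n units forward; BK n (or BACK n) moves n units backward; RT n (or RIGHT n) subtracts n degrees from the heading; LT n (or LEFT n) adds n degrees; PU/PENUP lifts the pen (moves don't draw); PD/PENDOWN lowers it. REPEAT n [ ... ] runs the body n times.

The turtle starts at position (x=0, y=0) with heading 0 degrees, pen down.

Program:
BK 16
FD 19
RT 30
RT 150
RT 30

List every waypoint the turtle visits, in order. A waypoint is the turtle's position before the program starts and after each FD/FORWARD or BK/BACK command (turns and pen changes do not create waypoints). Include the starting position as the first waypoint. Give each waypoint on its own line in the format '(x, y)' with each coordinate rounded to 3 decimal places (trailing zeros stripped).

Executing turtle program step by step:
Start: pos=(0,0), heading=0, pen down
BK 16: (0,0) -> (-16,0) [heading=0, draw]
FD 19: (-16,0) -> (3,0) [heading=0, draw]
RT 30: heading 0 -> 330
RT 150: heading 330 -> 180
RT 30: heading 180 -> 150
Final: pos=(3,0), heading=150, 2 segment(s) drawn
Waypoints (3 total):
(0, 0)
(-16, 0)
(3, 0)

Answer: (0, 0)
(-16, 0)
(3, 0)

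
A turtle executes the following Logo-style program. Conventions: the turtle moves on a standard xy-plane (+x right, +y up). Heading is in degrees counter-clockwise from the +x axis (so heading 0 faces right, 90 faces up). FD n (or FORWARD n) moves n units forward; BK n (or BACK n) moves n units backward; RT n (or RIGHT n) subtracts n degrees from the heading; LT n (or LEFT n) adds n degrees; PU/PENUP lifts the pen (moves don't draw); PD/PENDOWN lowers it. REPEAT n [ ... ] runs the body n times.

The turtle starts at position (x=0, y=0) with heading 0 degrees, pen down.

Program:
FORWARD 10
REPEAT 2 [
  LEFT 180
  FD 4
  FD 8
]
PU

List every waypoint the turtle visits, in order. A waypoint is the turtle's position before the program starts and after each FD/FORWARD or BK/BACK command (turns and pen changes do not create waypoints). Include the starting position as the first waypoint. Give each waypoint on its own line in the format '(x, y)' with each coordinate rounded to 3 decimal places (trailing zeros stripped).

Executing turtle program step by step:
Start: pos=(0,0), heading=0, pen down
FD 10: (0,0) -> (10,0) [heading=0, draw]
REPEAT 2 [
  -- iteration 1/2 --
  LT 180: heading 0 -> 180
  FD 4: (10,0) -> (6,0) [heading=180, draw]
  FD 8: (6,0) -> (-2,0) [heading=180, draw]
  -- iteration 2/2 --
  LT 180: heading 180 -> 0
  FD 4: (-2,0) -> (2,0) [heading=0, draw]
  FD 8: (2,0) -> (10,0) [heading=0, draw]
]
PU: pen up
Final: pos=(10,0), heading=0, 5 segment(s) drawn
Waypoints (6 total):
(0, 0)
(10, 0)
(6, 0)
(-2, 0)
(2, 0)
(10, 0)

Answer: (0, 0)
(10, 0)
(6, 0)
(-2, 0)
(2, 0)
(10, 0)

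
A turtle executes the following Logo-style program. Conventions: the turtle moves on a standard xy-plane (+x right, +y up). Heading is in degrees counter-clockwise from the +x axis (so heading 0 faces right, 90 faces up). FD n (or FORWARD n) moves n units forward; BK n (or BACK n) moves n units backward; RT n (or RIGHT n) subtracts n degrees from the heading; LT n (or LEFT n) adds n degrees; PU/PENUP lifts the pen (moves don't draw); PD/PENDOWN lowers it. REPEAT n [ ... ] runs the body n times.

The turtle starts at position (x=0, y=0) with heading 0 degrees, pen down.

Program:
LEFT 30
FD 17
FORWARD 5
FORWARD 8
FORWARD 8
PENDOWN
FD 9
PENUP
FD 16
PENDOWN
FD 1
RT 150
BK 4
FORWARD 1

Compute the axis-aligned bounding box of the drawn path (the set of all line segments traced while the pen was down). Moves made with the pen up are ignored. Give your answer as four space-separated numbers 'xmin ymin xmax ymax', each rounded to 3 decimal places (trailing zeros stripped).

Answer: 0 0 57.426 35.464

Derivation:
Executing turtle program step by step:
Start: pos=(0,0), heading=0, pen down
LT 30: heading 0 -> 30
FD 17: (0,0) -> (14.722,8.5) [heading=30, draw]
FD 5: (14.722,8.5) -> (19.053,11) [heading=30, draw]
FD 8: (19.053,11) -> (25.981,15) [heading=30, draw]
FD 8: (25.981,15) -> (32.909,19) [heading=30, draw]
PD: pen down
FD 9: (32.909,19) -> (40.703,23.5) [heading=30, draw]
PU: pen up
FD 16: (40.703,23.5) -> (54.56,31.5) [heading=30, move]
PD: pen down
FD 1: (54.56,31.5) -> (55.426,32) [heading=30, draw]
RT 150: heading 30 -> 240
BK 4: (55.426,32) -> (57.426,35.464) [heading=240, draw]
FD 1: (57.426,35.464) -> (56.926,34.598) [heading=240, draw]
Final: pos=(56.926,34.598), heading=240, 8 segment(s) drawn

Segment endpoints: x in {0, 14.722, 19.053, 25.981, 32.909, 40.703, 54.56, 55.426, 56.926, 57.426}, y in {0, 8.5, 11, 15, 19, 23.5, 31.5, 32, 34.598, 35.464}
xmin=0, ymin=0, xmax=57.426, ymax=35.464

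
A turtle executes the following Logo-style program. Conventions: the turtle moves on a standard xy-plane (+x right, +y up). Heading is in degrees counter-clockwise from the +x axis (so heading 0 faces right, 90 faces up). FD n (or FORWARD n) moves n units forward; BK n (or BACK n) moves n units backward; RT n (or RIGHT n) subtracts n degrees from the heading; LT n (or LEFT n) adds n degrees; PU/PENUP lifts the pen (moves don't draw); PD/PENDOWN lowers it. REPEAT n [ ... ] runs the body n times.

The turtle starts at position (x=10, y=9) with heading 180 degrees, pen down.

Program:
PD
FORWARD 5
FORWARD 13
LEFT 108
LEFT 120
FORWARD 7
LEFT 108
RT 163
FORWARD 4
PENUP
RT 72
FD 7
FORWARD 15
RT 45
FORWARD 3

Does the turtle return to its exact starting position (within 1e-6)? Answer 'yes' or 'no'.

Answer: no

Derivation:
Executing turtle program step by step:
Start: pos=(10,9), heading=180, pen down
PD: pen down
FD 5: (10,9) -> (5,9) [heading=180, draw]
FD 13: (5,9) -> (-8,9) [heading=180, draw]
LT 108: heading 180 -> 288
LT 120: heading 288 -> 48
FD 7: (-8,9) -> (-3.316,14.202) [heading=48, draw]
LT 108: heading 48 -> 156
RT 163: heading 156 -> 353
FD 4: (-3.316,14.202) -> (0.654,13.715) [heading=353, draw]
PU: pen up
RT 72: heading 353 -> 281
FD 7: (0.654,13.715) -> (1.99,6.843) [heading=281, move]
FD 15: (1.99,6.843) -> (4.852,-7.881) [heading=281, move]
RT 45: heading 281 -> 236
FD 3: (4.852,-7.881) -> (3.174,-10.368) [heading=236, move]
Final: pos=(3.174,-10.368), heading=236, 4 segment(s) drawn

Start position: (10, 9)
Final position: (3.174, -10.368)
Distance = 20.536; >= 1e-6 -> NOT closed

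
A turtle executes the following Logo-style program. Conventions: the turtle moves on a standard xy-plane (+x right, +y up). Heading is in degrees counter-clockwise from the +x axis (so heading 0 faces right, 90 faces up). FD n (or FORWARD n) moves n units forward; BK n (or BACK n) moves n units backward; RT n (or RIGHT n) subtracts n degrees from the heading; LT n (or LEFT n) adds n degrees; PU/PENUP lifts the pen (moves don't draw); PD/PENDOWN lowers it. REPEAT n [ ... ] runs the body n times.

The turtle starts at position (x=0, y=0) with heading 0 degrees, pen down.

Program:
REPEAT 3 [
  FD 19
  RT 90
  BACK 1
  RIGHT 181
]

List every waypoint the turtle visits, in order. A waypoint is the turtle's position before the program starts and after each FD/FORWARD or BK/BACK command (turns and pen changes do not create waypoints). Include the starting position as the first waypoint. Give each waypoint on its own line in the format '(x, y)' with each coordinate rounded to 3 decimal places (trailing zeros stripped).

Answer: (0, 0)
(19, 0)
(19, 1)
(19.332, 19.997)
(18.332, 20.015)
(-0.657, 20.678)
(-0.692, 19.678)

Derivation:
Executing turtle program step by step:
Start: pos=(0,0), heading=0, pen down
REPEAT 3 [
  -- iteration 1/3 --
  FD 19: (0,0) -> (19,0) [heading=0, draw]
  RT 90: heading 0 -> 270
  BK 1: (19,0) -> (19,1) [heading=270, draw]
  RT 181: heading 270 -> 89
  -- iteration 2/3 --
  FD 19: (19,1) -> (19.332,19.997) [heading=89, draw]
  RT 90: heading 89 -> 359
  BK 1: (19.332,19.997) -> (18.332,20.015) [heading=359, draw]
  RT 181: heading 359 -> 178
  -- iteration 3/3 --
  FD 19: (18.332,20.015) -> (-0.657,20.678) [heading=178, draw]
  RT 90: heading 178 -> 88
  BK 1: (-0.657,20.678) -> (-0.692,19.678) [heading=88, draw]
  RT 181: heading 88 -> 267
]
Final: pos=(-0.692,19.678), heading=267, 6 segment(s) drawn
Waypoints (7 total):
(0, 0)
(19, 0)
(19, 1)
(19.332, 19.997)
(18.332, 20.015)
(-0.657, 20.678)
(-0.692, 19.678)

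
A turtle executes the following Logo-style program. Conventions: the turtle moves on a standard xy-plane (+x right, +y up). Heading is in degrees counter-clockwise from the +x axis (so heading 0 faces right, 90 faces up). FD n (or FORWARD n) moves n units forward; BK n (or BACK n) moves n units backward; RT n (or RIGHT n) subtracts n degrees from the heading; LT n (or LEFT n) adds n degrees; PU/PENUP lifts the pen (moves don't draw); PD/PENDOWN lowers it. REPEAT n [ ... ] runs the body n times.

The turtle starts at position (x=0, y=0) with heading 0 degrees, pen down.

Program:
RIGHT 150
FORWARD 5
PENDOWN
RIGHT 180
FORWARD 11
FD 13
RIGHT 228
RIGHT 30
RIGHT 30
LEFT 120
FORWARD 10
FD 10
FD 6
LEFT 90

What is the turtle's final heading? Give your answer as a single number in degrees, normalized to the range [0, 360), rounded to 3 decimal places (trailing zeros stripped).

Executing turtle program step by step:
Start: pos=(0,0), heading=0, pen down
RT 150: heading 0 -> 210
FD 5: (0,0) -> (-4.33,-2.5) [heading=210, draw]
PD: pen down
RT 180: heading 210 -> 30
FD 11: (-4.33,-2.5) -> (5.196,3) [heading=30, draw]
FD 13: (5.196,3) -> (16.454,9.5) [heading=30, draw]
RT 228: heading 30 -> 162
RT 30: heading 162 -> 132
RT 30: heading 132 -> 102
LT 120: heading 102 -> 222
FD 10: (16.454,9.5) -> (9.023,2.809) [heading=222, draw]
FD 10: (9.023,2.809) -> (1.592,-3.883) [heading=222, draw]
FD 6: (1.592,-3.883) -> (-2.867,-7.897) [heading=222, draw]
LT 90: heading 222 -> 312
Final: pos=(-2.867,-7.897), heading=312, 6 segment(s) drawn

Answer: 312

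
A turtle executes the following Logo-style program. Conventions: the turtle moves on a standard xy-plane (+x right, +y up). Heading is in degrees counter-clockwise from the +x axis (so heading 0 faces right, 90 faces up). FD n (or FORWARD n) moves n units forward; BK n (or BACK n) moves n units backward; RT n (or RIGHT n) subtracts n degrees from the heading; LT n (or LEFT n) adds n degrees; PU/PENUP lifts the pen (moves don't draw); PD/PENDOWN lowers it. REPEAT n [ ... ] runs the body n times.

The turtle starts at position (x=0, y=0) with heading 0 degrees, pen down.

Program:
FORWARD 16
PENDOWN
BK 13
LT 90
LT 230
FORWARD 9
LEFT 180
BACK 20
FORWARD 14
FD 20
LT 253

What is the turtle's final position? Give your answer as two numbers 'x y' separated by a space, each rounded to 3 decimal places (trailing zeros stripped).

Answer: -0.83 3.214

Derivation:
Executing turtle program step by step:
Start: pos=(0,0), heading=0, pen down
FD 16: (0,0) -> (16,0) [heading=0, draw]
PD: pen down
BK 13: (16,0) -> (3,0) [heading=0, draw]
LT 90: heading 0 -> 90
LT 230: heading 90 -> 320
FD 9: (3,0) -> (9.894,-5.785) [heading=320, draw]
LT 180: heading 320 -> 140
BK 20: (9.894,-5.785) -> (25.215,-18.641) [heading=140, draw]
FD 14: (25.215,-18.641) -> (14.491,-9.642) [heading=140, draw]
FD 20: (14.491,-9.642) -> (-0.83,3.214) [heading=140, draw]
LT 253: heading 140 -> 33
Final: pos=(-0.83,3.214), heading=33, 6 segment(s) drawn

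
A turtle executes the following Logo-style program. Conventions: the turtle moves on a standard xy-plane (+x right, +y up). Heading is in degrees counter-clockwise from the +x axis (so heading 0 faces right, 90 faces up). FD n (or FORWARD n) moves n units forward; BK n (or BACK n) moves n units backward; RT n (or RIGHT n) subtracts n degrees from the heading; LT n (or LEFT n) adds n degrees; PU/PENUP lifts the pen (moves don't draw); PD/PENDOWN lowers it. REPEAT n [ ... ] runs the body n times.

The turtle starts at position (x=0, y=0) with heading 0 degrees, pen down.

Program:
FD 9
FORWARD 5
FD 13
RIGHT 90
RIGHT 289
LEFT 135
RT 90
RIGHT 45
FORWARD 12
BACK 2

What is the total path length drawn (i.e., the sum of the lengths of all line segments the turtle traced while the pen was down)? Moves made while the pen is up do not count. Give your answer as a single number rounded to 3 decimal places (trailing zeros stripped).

Executing turtle program step by step:
Start: pos=(0,0), heading=0, pen down
FD 9: (0,0) -> (9,0) [heading=0, draw]
FD 5: (9,0) -> (14,0) [heading=0, draw]
FD 13: (14,0) -> (27,0) [heading=0, draw]
RT 90: heading 0 -> 270
RT 289: heading 270 -> 341
LT 135: heading 341 -> 116
RT 90: heading 116 -> 26
RT 45: heading 26 -> 341
FD 12: (27,0) -> (38.346,-3.907) [heading=341, draw]
BK 2: (38.346,-3.907) -> (36.455,-3.256) [heading=341, draw]
Final: pos=(36.455,-3.256), heading=341, 5 segment(s) drawn

Segment lengths:
  seg 1: (0,0) -> (9,0), length = 9
  seg 2: (9,0) -> (14,0), length = 5
  seg 3: (14,0) -> (27,0), length = 13
  seg 4: (27,0) -> (38.346,-3.907), length = 12
  seg 5: (38.346,-3.907) -> (36.455,-3.256), length = 2
Total = 41

Answer: 41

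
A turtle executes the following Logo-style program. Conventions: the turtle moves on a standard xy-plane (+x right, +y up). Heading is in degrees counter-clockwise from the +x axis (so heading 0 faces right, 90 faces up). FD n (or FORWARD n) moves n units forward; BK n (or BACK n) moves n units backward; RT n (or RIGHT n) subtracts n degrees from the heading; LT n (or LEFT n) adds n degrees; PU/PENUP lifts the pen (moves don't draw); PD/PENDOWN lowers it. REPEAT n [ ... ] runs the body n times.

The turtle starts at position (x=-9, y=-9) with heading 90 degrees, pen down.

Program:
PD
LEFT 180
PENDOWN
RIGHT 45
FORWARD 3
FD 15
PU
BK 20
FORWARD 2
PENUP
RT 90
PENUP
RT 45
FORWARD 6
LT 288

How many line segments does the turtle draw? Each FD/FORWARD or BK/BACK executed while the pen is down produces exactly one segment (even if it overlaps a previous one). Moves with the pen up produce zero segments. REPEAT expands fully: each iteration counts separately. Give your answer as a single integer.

Executing turtle program step by step:
Start: pos=(-9,-9), heading=90, pen down
PD: pen down
LT 180: heading 90 -> 270
PD: pen down
RT 45: heading 270 -> 225
FD 3: (-9,-9) -> (-11.121,-11.121) [heading=225, draw]
FD 15: (-11.121,-11.121) -> (-21.728,-21.728) [heading=225, draw]
PU: pen up
BK 20: (-21.728,-21.728) -> (-7.586,-7.586) [heading=225, move]
FD 2: (-7.586,-7.586) -> (-9,-9) [heading=225, move]
PU: pen up
RT 90: heading 225 -> 135
PU: pen up
RT 45: heading 135 -> 90
FD 6: (-9,-9) -> (-9,-3) [heading=90, move]
LT 288: heading 90 -> 18
Final: pos=(-9,-3), heading=18, 2 segment(s) drawn
Segments drawn: 2

Answer: 2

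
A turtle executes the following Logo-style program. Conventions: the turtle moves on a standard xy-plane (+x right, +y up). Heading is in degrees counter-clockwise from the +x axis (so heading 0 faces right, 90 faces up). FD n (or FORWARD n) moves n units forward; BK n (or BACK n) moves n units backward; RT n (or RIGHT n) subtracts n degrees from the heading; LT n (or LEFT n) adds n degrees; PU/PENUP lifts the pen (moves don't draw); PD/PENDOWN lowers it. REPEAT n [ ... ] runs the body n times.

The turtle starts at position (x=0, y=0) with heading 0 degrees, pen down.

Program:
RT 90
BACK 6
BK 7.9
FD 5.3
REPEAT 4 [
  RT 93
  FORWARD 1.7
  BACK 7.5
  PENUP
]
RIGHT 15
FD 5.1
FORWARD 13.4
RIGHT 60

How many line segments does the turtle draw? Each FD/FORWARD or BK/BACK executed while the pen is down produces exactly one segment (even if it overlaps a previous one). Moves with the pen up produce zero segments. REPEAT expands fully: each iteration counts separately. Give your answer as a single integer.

Answer: 5

Derivation:
Executing turtle program step by step:
Start: pos=(0,0), heading=0, pen down
RT 90: heading 0 -> 270
BK 6: (0,0) -> (0,6) [heading=270, draw]
BK 7.9: (0,6) -> (0,13.9) [heading=270, draw]
FD 5.3: (0,13.9) -> (0,8.6) [heading=270, draw]
REPEAT 4 [
  -- iteration 1/4 --
  RT 93: heading 270 -> 177
  FD 1.7: (0,8.6) -> (-1.698,8.689) [heading=177, draw]
  BK 7.5: (-1.698,8.689) -> (5.792,8.296) [heading=177, draw]
  PU: pen up
  -- iteration 2/4 --
  RT 93: heading 177 -> 84
  FD 1.7: (5.792,8.296) -> (5.97,9.987) [heading=84, move]
  BK 7.5: (5.97,9.987) -> (5.186,2.528) [heading=84, move]
  PU: pen up
  -- iteration 3/4 --
  RT 93: heading 84 -> 351
  FD 1.7: (5.186,2.528) -> (6.865,2.262) [heading=351, move]
  BK 7.5: (6.865,2.262) -> (-0.543,3.436) [heading=351, move]
  PU: pen up
  -- iteration 4/4 --
  RT 93: heading 351 -> 258
  FD 1.7: (-0.543,3.436) -> (-0.896,1.773) [heading=258, move]
  BK 7.5: (-0.896,1.773) -> (0.663,9.109) [heading=258, move]
  PU: pen up
]
RT 15: heading 258 -> 243
FD 5.1: (0.663,9.109) -> (-1.652,4.565) [heading=243, move]
FD 13.4: (-1.652,4.565) -> (-7.736,-7.375) [heading=243, move]
RT 60: heading 243 -> 183
Final: pos=(-7.736,-7.375), heading=183, 5 segment(s) drawn
Segments drawn: 5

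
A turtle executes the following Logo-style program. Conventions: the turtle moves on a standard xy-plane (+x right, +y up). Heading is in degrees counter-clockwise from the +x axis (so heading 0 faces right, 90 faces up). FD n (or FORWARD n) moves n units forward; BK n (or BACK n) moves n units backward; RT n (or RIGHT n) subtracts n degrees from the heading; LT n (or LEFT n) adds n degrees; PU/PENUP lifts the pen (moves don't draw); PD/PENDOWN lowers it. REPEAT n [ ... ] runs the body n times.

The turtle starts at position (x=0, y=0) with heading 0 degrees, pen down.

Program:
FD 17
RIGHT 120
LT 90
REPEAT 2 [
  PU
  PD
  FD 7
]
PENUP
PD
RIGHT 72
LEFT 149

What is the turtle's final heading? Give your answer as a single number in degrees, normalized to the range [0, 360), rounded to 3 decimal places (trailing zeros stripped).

Answer: 47

Derivation:
Executing turtle program step by step:
Start: pos=(0,0), heading=0, pen down
FD 17: (0,0) -> (17,0) [heading=0, draw]
RT 120: heading 0 -> 240
LT 90: heading 240 -> 330
REPEAT 2 [
  -- iteration 1/2 --
  PU: pen up
  PD: pen down
  FD 7: (17,0) -> (23.062,-3.5) [heading=330, draw]
  -- iteration 2/2 --
  PU: pen up
  PD: pen down
  FD 7: (23.062,-3.5) -> (29.124,-7) [heading=330, draw]
]
PU: pen up
PD: pen down
RT 72: heading 330 -> 258
LT 149: heading 258 -> 47
Final: pos=(29.124,-7), heading=47, 3 segment(s) drawn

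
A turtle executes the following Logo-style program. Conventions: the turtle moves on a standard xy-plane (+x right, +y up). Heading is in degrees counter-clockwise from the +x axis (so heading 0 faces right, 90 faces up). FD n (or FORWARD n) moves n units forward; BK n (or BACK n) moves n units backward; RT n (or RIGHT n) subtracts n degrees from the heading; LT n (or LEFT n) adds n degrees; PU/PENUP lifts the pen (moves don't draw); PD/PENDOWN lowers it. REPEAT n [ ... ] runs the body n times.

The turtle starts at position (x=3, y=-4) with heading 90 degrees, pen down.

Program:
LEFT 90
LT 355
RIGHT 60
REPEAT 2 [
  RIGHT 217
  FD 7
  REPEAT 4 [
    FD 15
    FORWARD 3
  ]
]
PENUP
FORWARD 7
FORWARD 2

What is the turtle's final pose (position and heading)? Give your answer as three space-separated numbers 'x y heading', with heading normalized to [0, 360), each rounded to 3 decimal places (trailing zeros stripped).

Executing turtle program step by step:
Start: pos=(3,-4), heading=90, pen down
LT 90: heading 90 -> 180
LT 355: heading 180 -> 175
RT 60: heading 175 -> 115
REPEAT 2 [
  -- iteration 1/2 --
  RT 217: heading 115 -> 258
  FD 7: (3,-4) -> (1.545,-10.847) [heading=258, draw]
  REPEAT 4 [
    -- iteration 1/4 --
    FD 15: (1.545,-10.847) -> (-1.574,-25.519) [heading=258, draw]
    FD 3: (-1.574,-25.519) -> (-2.198,-28.454) [heading=258, draw]
    -- iteration 2/4 --
    FD 15: (-2.198,-28.454) -> (-5.316,-43.126) [heading=258, draw]
    FD 3: (-5.316,-43.126) -> (-5.94,-46.06) [heading=258, draw]
    -- iteration 3/4 --
    FD 15: (-5.94,-46.06) -> (-9.059,-60.733) [heading=258, draw]
    FD 3: (-9.059,-60.733) -> (-9.683,-63.667) [heading=258, draw]
    -- iteration 4/4 --
    FD 15: (-9.683,-63.667) -> (-12.801,-78.339) [heading=258, draw]
    FD 3: (-12.801,-78.339) -> (-13.425,-81.274) [heading=258, draw]
  ]
  -- iteration 2/2 --
  RT 217: heading 258 -> 41
  FD 7: (-13.425,-81.274) -> (-8.142,-76.681) [heading=41, draw]
  REPEAT 4 [
    -- iteration 1/4 --
    FD 15: (-8.142,-76.681) -> (3.179,-66.84) [heading=41, draw]
    FD 3: (3.179,-66.84) -> (5.443,-64.872) [heading=41, draw]
    -- iteration 2/4 --
    FD 15: (5.443,-64.872) -> (16.763,-55.031) [heading=41, draw]
    FD 3: (16.763,-55.031) -> (19.027,-53.063) [heading=41, draw]
    -- iteration 3/4 --
    FD 15: (19.027,-53.063) -> (30.348,-43.222) [heading=41, draw]
    FD 3: (30.348,-43.222) -> (32.612,-41.254) [heading=41, draw]
    -- iteration 4/4 --
    FD 15: (32.612,-41.254) -> (43.933,-31.413) [heading=41, draw]
    FD 3: (43.933,-31.413) -> (46.197,-29.445) [heading=41, draw]
  ]
]
PU: pen up
FD 7: (46.197,-29.445) -> (51.48,-24.853) [heading=41, move]
FD 2: (51.48,-24.853) -> (52.989,-23.54) [heading=41, move]
Final: pos=(52.989,-23.54), heading=41, 18 segment(s) drawn

Answer: 52.989 -23.54 41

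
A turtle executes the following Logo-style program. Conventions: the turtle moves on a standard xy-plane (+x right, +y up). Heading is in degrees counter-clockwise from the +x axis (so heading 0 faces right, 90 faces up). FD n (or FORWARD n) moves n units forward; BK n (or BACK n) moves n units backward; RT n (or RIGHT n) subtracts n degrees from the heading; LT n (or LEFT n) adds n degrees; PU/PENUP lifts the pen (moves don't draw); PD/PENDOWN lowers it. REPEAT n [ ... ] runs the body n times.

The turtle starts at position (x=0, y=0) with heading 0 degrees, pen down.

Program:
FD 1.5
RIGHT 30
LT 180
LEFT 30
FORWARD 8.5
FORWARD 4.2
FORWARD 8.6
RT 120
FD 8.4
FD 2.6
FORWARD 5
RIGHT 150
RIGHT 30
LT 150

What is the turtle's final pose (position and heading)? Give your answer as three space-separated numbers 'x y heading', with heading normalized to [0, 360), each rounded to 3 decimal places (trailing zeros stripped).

Executing turtle program step by step:
Start: pos=(0,0), heading=0, pen down
FD 1.5: (0,0) -> (1.5,0) [heading=0, draw]
RT 30: heading 0 -> 330
LT 180: heading 330 -> 150
LT 30: heading 150 -> 180
FD 8.5: (1.5,0) -> (-7,0) [heading=180, draw]
FD 4.2: (-7,0) -> (-11.2,0) [heading=180, draw]
FD 8.6: (-11.2,0) -> (-19.8,0) [heading=180, draw]
RT 120: heading 180 -> 60
FD 8.4: (-19.8,0) -> (-15.6,7.275) [heading=60, draw]
FD 2.6: (-15.6,7.275) -> (-14.3,9.526) [heading=60, draw]
FD 5: (-14.3,9.526) -> (-11.8,13.856) [heading=60, draw]
RT 150: heading 60 -> 270
RT 30: heading 270 -> 240
LT 150: heading 240 -> 30
Final: pos=(-11.8,13.856), heading=30, 7 segment(s) drawn

Answer: -11.8 13.856 30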